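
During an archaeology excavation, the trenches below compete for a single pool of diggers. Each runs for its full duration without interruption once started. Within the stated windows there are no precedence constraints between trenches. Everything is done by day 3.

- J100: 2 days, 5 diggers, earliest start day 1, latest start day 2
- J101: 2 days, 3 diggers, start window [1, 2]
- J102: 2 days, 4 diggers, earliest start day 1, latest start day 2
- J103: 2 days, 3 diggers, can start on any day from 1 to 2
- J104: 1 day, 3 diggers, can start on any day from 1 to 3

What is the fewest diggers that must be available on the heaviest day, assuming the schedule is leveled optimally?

15

Early-start (J100@1, J101@1, J102@1, J103@1, J104@1) gives peak 18: d1:18  d2:15  d3:0.
Shift J104→3.
Schedule J100@1, J101@1, J102@1, J103@1, J104@3: d1:15  d2:15  d3:3 — peak 15.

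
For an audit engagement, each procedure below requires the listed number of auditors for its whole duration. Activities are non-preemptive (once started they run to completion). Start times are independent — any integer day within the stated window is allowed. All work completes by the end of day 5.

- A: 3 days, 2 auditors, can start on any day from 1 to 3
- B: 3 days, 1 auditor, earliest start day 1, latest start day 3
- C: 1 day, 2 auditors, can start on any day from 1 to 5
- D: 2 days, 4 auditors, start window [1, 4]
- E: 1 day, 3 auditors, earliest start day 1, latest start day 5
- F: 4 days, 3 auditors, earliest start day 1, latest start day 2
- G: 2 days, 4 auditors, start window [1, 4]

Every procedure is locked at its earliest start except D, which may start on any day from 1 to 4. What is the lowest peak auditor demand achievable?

D@1: d1:19  d2:14  d3:6  d4:3  d5:0 → peak 19
D@2: d1:15  d2:14  d3:10  d4:3  d5:0 → peak 15
D@3: d1:15  d2:10  d3:10  d4:7  d5:0 → peak 15
D@4: d1:15  d2:10  d3:6  d4:7  d5:4 → peak 15
Best is D@2, peak 15.

15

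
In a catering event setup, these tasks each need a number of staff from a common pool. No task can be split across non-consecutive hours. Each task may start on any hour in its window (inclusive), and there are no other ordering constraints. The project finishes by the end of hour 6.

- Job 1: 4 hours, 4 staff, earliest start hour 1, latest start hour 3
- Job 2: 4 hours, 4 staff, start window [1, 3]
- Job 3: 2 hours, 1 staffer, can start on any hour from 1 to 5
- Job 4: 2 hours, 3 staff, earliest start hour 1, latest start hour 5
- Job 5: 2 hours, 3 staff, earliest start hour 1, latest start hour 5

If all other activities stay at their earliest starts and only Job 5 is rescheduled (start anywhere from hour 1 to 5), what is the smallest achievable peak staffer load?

Job 5@1: h1:15  h2:15  h3:8  h4:8  h5:0  h6:0 → peak 15
Job 5@2: h1:12  h2:15  h3:11  h4:8  h5:0  h6:0 → peak 15
Job 5@3: h1:12  h2:12  h3:11  h4:11  h5:0  h6:0 → peak 12
Job 5@4: h1:12  h2:12  h3:8  h4:11  h5:3  h6:0 → peak 12
Job 5@5: h1:12  h2:12  h3:8  h4:8  h5:3  h6:3 → peak 12
Best is Job 5@3, peak 12.

12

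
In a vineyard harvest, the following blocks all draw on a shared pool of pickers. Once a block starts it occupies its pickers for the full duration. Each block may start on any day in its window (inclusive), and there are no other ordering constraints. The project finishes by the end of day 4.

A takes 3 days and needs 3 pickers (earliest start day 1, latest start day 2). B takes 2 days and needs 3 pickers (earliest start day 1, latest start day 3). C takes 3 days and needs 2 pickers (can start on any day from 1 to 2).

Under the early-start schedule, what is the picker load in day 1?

At early start, day 1 has: A, B, C.
Demand: 3 + 3 + 2 = 8.

8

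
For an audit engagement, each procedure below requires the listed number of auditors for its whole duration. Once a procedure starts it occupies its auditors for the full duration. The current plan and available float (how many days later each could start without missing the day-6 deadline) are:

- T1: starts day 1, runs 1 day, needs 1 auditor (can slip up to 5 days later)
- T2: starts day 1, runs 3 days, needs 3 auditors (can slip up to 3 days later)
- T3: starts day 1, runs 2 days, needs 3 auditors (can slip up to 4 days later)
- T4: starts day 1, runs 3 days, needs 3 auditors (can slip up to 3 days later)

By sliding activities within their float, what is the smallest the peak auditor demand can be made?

6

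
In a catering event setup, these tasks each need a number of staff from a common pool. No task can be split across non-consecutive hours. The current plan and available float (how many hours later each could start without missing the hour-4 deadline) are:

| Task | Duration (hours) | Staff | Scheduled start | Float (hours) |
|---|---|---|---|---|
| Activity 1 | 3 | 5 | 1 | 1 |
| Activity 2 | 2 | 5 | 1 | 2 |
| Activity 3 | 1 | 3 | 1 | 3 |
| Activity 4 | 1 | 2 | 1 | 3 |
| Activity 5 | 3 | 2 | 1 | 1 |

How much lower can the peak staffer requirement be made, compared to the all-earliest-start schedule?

5

Early-start peak: h1:17  h2:12  h3:7  h4:0 ⇒ 17.
Leveled (Activity 1@1, Activity 2@1, Activity 3@3, Activity 4@1, Activity 5@2): h1:12  h2:12  h3:10  h4:2 ⇒ 12.
Reduction 17 − 12 = 5.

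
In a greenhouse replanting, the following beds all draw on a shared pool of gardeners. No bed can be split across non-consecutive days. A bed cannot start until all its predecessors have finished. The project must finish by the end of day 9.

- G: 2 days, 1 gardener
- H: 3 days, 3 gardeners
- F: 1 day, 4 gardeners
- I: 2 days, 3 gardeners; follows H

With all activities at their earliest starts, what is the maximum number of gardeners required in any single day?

Early-start schedule: G@1, H@1, F@1, I@4.
Load per day: day 1: 8, day 2: 4, day 3: 3, day 4: 3, day 5: 3, day 6: 0, day 7: 0, day 8: 0, day 9: 0.
Peak is 8.

8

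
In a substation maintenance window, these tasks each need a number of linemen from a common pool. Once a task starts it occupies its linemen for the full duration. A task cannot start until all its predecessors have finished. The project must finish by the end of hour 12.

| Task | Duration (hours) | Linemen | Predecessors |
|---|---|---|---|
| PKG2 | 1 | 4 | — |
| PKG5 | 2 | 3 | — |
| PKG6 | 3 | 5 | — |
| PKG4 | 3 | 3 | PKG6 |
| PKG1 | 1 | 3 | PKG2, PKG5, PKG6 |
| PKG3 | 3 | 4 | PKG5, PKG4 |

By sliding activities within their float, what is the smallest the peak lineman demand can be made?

Early-start (PKG2@1, PKG5@1, PKG6@1, PKG4@4, PKG1@4, PKG3@7) gives peak 12: h1:12  h2:8  h3:5  h4:6  h5:3  h6:3  h7:4  h8:4  h9:4  h10:0  h11:0  h12:0.
Shift PKG5→2, PKG6→4, PKG4→7, PKG1→7, PKG3→10.
Schedule PKG2@1, PKG5@2, PKG6@4, PKG4@7, PKG1@7, PKG3@10: h1:4  h2:3  h3:3  h4:5  h5:5  h6:5  h7:6  h8:3  h9:3  h10:4  h11:4  h12:4 — peak 6.

6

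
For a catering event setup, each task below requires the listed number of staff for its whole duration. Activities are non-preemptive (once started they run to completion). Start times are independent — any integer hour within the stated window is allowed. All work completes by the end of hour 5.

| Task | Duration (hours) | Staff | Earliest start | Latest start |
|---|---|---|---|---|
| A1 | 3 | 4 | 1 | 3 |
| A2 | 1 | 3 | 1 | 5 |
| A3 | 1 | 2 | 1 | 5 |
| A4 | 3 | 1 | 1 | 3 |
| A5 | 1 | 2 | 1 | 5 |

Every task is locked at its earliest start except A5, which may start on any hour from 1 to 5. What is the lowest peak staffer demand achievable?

A5@1: h1:12  h2:5  h3:5  h4:0  h5:0 → peak 12
A5@2: h1:10  h2:7  h3:5  h4:0  h5:0 → peak 10
A5@3: h1:10  h2:5  h3:7  h4:0  h5:0 → peak 10
A5@4: h1:10  h2:5  h3:5  h4:2  h5:0 → peak 10
A5@5: h1:10  h2:5  h3:5  h4:0  h5:2 → peak 10
Best is A5@2, peak 10.

10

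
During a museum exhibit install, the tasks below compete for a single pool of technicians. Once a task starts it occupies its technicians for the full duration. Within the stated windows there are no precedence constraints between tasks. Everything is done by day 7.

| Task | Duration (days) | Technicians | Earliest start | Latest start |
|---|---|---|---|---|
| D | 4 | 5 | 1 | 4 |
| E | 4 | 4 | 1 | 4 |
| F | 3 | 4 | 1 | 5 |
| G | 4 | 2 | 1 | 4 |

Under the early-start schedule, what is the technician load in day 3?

At early start, day 3 has: D, E, F, G.
Demand: 5 + 4 + 4 + 2 = 15.

15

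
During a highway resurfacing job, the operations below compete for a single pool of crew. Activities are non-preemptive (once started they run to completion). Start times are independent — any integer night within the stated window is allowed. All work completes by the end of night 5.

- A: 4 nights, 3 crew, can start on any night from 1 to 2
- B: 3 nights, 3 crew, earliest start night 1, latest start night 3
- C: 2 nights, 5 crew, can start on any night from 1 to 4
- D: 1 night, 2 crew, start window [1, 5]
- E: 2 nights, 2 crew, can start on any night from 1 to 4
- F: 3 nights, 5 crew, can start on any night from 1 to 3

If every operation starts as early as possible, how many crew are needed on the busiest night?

20

Early-start schedule: A@1, B@1, C@1, D@1, E@1, F@1.
Load per night: night 1: 20, night 2: 18, night 3: 11, night 4: 3, night 5: 0.
Peak is 20.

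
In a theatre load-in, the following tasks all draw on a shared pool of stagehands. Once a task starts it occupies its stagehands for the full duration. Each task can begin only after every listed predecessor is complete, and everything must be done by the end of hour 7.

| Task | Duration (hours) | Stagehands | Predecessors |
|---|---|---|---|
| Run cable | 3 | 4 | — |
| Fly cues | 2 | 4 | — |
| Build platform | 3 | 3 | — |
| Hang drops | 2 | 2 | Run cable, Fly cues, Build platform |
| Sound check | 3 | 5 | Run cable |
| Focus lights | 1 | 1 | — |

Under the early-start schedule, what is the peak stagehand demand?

12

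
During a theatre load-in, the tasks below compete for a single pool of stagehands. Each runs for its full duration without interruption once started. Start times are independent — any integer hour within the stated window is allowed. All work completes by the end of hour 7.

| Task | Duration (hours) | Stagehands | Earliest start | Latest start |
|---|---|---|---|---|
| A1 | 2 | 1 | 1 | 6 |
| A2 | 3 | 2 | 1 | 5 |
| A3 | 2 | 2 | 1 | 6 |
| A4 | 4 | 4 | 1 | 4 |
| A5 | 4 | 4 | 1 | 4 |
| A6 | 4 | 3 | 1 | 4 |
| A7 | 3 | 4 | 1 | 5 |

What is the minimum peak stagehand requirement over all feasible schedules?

Early-start (A1@1, A2@1, A3@1, A4@1, A5@1, A6@1, A7@1) gives peak 20: h1:20  h2:20  h3:17  h4:11  h5:0  h6:0  h7:0.
Shift A5→3, A6→4, A7→5.
Schedule A1@1, A2@1, A3@1, A4@1, A5@3, A6@4, A7@5: h1:9  h2:9  h3:10  h4:11  h5:11  h6:11  h7:7 — peak 11.

11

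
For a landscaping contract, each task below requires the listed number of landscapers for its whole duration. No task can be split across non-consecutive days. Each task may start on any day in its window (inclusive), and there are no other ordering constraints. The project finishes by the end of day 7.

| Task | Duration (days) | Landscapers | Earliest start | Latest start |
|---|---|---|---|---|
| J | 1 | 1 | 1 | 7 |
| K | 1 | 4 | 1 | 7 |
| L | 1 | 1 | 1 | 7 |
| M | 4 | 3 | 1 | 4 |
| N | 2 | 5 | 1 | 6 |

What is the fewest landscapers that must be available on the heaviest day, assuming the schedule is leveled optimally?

5

Early-start (J@1, K@1, L@1, M@1, N@1) gives peak 14: d1:14  d2:8  d3:3  d4:3  d5:0  d6:0  d7:0.
Shift L→2, M→2, N→6.
Schedule J@1, K@1, L@2, M@2, N@6: d1:5  d2:4  d3:3  d4:3  d5:3  d6:5  d7:5 — peak 5.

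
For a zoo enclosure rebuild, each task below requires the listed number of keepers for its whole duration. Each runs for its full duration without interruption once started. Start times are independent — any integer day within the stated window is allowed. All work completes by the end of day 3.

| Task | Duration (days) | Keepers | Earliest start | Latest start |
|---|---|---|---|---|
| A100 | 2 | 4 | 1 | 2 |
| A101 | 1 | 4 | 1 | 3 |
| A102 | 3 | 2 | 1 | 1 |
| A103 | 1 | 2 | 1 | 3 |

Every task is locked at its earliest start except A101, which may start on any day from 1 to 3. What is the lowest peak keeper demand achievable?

8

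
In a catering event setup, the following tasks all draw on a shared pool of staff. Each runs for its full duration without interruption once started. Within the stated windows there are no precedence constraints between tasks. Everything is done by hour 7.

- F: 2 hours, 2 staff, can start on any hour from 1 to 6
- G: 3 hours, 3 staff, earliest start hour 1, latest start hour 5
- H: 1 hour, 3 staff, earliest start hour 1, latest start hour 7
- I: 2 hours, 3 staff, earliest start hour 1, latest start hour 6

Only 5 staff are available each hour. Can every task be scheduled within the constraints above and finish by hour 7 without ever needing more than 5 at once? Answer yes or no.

yes

Schedule F@1, G@1, H@4, I@5: h1:5  h2:5  h3:3  h4:3  h5:3  h6:3  h7:0 — peak 5 ≤ 5.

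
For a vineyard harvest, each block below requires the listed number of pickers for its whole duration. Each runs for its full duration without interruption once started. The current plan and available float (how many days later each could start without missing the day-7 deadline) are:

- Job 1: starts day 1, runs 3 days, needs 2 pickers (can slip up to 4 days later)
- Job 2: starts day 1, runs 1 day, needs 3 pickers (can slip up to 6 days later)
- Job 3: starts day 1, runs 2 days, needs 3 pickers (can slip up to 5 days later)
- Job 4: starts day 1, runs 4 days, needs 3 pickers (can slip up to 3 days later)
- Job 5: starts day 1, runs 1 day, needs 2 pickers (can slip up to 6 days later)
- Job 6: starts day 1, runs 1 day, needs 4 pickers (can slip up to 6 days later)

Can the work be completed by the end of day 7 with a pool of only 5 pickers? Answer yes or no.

no

The minimum achievable peak is 6; 5 < 6, so no feasible schedule stays within the cap.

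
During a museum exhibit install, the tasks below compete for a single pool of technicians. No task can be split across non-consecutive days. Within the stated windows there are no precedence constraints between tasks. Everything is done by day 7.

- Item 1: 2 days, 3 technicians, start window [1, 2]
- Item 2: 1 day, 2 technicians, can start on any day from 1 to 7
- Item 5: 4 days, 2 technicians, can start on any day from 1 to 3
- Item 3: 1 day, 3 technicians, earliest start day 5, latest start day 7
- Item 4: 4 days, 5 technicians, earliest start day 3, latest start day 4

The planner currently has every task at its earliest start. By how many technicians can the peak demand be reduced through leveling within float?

1

Early-start peak: d1:7  d2:5  d3:7  d4:7  d5:8  d6:5  d7:0 ⇒ 8.
Leveled (Item 1@1, Item 2@1, Item 5@1, Item 3@7, Item 4@3): d1:7  d2:5  d3:7  d4:7  d5:5  d6:5  d7:3 ⇒ 7.
Reduction 8 − 7 = 1.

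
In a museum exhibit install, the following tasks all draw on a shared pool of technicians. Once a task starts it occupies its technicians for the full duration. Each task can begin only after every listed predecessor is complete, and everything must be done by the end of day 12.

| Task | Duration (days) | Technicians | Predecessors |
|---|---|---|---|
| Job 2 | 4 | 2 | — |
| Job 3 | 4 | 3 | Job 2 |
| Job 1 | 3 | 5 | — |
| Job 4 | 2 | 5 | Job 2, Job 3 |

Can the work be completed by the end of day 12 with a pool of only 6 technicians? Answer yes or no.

no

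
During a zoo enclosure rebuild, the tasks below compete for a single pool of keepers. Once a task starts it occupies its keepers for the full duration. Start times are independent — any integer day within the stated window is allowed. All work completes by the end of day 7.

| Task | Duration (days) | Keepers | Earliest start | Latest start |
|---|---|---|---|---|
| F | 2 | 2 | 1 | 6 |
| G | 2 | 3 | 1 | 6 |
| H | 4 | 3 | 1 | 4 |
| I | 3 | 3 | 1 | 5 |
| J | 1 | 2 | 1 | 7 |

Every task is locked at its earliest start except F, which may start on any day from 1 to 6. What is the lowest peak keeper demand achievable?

F@1: d1:13  d2:11  d3:6  d4:3  d5:0  d6:0  d7:0 → peak 13
F@2: d1:11  d2:11  d3:8  d4:3  d5:0  d6:0  d7:0 → peak 11
F@3: d1:11  d2:9  d3:8  d4:5  d5:0  d6:0  d7:0 → peak 11
F@4: d1:11  d2:9  d3:6  d4:5  d5:2  d6:0  d7:0 → peak 11
F@5: d1:11  d2:9  d3:6  d4:3  d5:2  d6:2  d7:0 → peak 11
F@6: d1:11  d2:9  d3:6  d4:3  d5:0  d6:2  d7:2 → peak 11
Best is F@2, peak 11.

11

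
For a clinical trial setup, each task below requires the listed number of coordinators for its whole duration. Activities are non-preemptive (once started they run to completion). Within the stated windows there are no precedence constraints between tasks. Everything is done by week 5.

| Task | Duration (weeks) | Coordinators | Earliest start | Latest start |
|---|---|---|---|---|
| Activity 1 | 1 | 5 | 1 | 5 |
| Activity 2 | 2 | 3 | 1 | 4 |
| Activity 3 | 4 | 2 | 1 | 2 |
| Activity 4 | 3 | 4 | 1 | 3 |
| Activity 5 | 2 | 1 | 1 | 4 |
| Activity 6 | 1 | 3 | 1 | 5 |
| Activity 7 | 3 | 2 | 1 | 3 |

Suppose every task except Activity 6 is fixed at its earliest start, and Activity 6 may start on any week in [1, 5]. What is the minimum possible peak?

17

Activity 6@1: w1:20  w2:12  w3:8  w4:2  w5:0 → peak 20
Activity 6@2: w1:17  w2:15  w3:8  w4:2  w5:0 → peak 17
Activity 6@3: w1:17  w2:12  w3:11  w4:2  w5:0 → peak 17
Activity 6@4: w1:17  w2:12  w3:8  w4:5  w5:0 → peak 17
Activity 6@5: w1:17  w2:12  w3:8  w4:2  w5:3 → peak 17
Best is Activity 6@2, peak 17.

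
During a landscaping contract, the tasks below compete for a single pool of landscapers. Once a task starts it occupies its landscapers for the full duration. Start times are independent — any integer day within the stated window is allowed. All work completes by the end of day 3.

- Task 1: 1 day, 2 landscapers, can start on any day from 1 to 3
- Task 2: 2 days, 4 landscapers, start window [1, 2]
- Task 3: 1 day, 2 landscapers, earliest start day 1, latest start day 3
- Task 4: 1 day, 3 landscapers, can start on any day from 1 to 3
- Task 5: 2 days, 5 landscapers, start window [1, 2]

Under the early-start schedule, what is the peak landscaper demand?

16

Early-start schedule: Task 1@1, Task 2@1, Task 3@1, Task 4@1, Task 5@1.
Load per day: day 1: 16, day 2: 9, day 3: 0.
Peak is 16.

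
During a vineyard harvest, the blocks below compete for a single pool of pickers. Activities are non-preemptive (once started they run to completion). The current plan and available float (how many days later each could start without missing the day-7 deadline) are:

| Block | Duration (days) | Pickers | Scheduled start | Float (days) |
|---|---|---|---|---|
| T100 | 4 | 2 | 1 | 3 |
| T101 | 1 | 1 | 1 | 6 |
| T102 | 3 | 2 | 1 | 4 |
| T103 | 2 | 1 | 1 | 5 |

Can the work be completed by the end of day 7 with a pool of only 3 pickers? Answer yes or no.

Schedule T100@1, T101@1, T102@5, T103@2: d1:3  d2:3  d3:3  d4:2  d5:2  d6:2  d7:2 — peak 3 ≤ 3.

yes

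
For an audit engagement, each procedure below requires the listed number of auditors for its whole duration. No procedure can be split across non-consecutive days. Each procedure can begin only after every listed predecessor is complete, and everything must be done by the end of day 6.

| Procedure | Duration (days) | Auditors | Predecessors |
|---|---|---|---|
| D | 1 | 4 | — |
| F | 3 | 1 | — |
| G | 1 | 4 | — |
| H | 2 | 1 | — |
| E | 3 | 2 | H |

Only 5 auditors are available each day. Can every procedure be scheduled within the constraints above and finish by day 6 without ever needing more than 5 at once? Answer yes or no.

Schedule D@1, F@2, G@3, H@1, E@4: d1:5  d2:2  d3:5  d4:3  d5:2  d6:2 — peak 5 ≤ 5.

yes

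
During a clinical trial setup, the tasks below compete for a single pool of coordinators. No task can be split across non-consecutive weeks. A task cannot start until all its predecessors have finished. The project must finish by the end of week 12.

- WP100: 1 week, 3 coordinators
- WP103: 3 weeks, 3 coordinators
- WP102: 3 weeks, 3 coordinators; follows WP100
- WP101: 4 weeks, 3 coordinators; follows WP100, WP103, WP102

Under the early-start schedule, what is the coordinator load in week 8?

At early start, week 8 has: WP101.
Demand: 3 = 3.

3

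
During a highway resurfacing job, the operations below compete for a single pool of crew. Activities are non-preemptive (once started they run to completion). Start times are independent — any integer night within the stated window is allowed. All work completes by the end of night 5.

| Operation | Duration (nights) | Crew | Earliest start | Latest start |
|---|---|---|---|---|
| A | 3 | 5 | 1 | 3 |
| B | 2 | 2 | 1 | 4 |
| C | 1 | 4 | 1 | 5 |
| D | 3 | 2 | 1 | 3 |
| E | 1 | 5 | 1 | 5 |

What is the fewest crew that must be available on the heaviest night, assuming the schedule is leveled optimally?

7

Early-start (A@1, B@1, C@1, D@1, E@1) gives peak 18: n1:18  n2:9  n3:7  n4:0  n5:0.
Shift C→4, D→3, E→5.
Schedule A@1, B@1, C@4, D@3, E@5: n1:7  n2:7  n3:7  n4:6  n5:7 — peak 7.
Total crew member-nights = 34 over 5 nights ⇒ peak ≥ ⌈34/5⌉ = 7, so 7 is optimal.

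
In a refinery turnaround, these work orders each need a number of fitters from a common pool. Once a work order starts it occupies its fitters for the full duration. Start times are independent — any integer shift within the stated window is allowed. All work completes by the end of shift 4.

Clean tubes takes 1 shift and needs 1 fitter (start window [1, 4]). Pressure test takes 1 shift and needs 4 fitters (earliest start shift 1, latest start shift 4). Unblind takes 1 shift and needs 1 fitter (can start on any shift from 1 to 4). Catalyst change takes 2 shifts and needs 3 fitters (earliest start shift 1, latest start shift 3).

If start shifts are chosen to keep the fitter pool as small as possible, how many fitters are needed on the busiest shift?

Early-start (Clean tubes@1, Pressure test@1, Unblind@1, Catalyst change@1) gives peak 9: s1:9  s2:3  s3:0  s4:0.
Shift Pressure test→2, Catalyst change→3.
Schedule Clean tubes@1, Pressure test@2, Unblind@1, Catalyst change@3: s1:2  s2:4  s3:3  s4:3 — peak 4.

4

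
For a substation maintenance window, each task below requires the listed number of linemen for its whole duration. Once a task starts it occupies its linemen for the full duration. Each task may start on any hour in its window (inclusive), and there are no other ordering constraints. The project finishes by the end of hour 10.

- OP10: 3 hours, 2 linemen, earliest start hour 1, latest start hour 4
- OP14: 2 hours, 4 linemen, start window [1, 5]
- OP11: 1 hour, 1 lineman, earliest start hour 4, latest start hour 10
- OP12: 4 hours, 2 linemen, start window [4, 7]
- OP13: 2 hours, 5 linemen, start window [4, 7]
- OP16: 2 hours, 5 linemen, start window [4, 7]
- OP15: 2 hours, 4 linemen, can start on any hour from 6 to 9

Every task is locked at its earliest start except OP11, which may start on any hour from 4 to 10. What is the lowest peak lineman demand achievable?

OP11@4: h1:6  h2:6  h3:2  h4:13  h5:12  h6:6  h7:6  h8:0  h9:0  h10:0 → peak 13
OP11@5: h1:6  h2:6  h3:2  h4:12  h5:13  h6:6  h7:6  h8:0  h9:0  h10:0 → peak 13
OP11@6: h1:6  h2:6  h3:2  h4:12  h5:12  h6:7  h7:6  h8:0  h9:0  h10:0 → peak 12
OP11@7: h1:6  h2:6  h3:2  h4:12  h5:12  h6:6  h7:7  h8:0  h9:0  h10:0 → peak 12
OP11@8: h1:6  h2:6  h3:2  h4:12  h5:12  h6:6  h7:6  h8:1  h9:0  h10:0 → peak 12
OP11@9: h1:6  h2:6  h3:2  h4:12  h5:12  h6:6  h7:6  h8:0  h9:1  h10:0 → peak 12
OP11@10: h1:6  h2:6  h3:2  h4:12  h5:12  h6:6  h7:6  h8:0  h9:0  h10:1 → peak 12
Best is OP11@6, peak 12.

12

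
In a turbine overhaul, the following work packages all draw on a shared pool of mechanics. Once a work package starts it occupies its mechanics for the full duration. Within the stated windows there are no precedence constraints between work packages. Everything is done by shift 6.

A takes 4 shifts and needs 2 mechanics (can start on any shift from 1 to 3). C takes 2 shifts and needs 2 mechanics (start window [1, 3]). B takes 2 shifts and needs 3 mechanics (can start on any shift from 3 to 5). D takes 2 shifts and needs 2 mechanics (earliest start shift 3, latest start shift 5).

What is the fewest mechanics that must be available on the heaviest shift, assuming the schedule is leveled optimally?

Early-start (A@1, C@1, B@3, D@3) gives peak 7: s1:4  s2:4  s3:7  s4:7  s5:0  s6:0.
Shift B→5.
Schedule A@1, C@1, B@5, D@3: s1:4  s2:4  s3:4  s4:4  s5:3  s6:3 — peak 4.
Total mechanic-shifts = 22 over 6 shifts ⇒ peak ≥ ⌈22/6⌉ = 4, so 4 is optimal.

4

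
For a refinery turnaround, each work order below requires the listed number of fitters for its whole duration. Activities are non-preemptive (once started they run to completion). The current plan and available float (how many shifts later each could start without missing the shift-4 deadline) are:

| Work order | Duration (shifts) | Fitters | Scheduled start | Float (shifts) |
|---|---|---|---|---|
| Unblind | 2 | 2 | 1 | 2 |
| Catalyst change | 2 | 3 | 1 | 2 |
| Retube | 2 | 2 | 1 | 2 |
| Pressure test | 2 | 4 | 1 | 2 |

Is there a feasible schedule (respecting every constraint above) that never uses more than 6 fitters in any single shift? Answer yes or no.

Schedule Unblind@1, Catalyst change@1, Retube@3, Pressure test@3: s1:5  s2:5  s3:6  s4:6 — peak 6 ≤ 6.

yes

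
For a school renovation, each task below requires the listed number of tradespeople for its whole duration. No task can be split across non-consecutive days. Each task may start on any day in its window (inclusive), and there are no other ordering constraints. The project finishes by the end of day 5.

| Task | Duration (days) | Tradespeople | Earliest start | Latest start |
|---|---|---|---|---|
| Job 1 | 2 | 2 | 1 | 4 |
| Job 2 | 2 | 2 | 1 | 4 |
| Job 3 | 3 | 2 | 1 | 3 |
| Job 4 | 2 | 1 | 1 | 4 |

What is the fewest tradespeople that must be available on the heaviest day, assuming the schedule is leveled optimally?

4

Early-start (Job 1@1, Job 2@1, Job 3@1, Job 4@1) gives peak 7: d1:7  d2:7  d3:2  d4:0  d5:0.
Shift Job 3→3, Job 4→3.
Schedule Job 1@1, Job 2@1, Job 3@3, Job 4@3: d1:4  d2:4  d3:3  d4:3  d5:2 — peak 4.
Total tradesperson-days = 16 over 5 days ⇒ peak ≥ ⌈16/5⌉ = 4, so 4 is optimal.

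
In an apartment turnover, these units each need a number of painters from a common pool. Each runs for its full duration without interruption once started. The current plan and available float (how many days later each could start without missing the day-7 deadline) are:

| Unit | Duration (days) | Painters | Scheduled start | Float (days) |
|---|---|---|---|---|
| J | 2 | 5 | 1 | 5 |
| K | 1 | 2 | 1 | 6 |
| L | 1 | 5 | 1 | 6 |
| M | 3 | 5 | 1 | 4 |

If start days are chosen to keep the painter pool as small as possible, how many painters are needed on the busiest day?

Early-start (J@1, K@1, L@1, M@1) gives peak 17: d1:17  d2:10  d3:5  d4:0  d5:0  d6:0  d7:0.
Shift K→3, L→4, M→5.
Schedule J@1, K@3, L@4, M@5: d1:5  d2:5  d3:2  d4:5  d5:5  d6:5  d7:5 — peak 5.
Total painter-days = 32 over 7 days ⇒ peak ≥ ⌈32/7⌉ = 5, so 5 is optimal.

5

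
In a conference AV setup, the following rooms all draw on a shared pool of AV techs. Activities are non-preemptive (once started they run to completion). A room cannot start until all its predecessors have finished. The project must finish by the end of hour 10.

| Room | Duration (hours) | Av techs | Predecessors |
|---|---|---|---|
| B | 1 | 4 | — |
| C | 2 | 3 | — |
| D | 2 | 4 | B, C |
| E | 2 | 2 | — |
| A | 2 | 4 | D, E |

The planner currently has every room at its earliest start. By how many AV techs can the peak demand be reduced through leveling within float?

Early-start peak: h1:9  h2:5  h3:4  h4:4  h5:4  h6:4  h7:0  h8:0  h9:0  h10:0 ⇒ 9.
Leveled (B@1, C@2, D@4, E@6, A@8): h1:4  h2:3  h3:3  h4:4  h5:4  h6:2  h7:2  h8:4  h9:4  h10:0 ⇒ 4.
Reduction 9 − 4 = 5.

5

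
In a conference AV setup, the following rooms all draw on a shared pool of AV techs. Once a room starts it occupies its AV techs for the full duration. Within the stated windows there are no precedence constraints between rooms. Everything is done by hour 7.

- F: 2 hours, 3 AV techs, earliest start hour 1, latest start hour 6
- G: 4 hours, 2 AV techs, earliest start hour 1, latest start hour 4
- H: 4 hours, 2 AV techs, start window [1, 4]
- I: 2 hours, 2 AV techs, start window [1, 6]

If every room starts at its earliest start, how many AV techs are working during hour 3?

4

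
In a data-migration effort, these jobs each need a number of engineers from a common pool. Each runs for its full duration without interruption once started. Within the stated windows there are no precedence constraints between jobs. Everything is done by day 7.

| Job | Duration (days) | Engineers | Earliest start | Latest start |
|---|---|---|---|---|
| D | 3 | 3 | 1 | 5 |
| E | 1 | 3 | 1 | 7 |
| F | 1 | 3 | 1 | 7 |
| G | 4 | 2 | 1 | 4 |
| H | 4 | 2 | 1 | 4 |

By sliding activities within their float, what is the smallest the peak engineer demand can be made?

5

Early-start (D@1, E@1, F@1, G@1, H@1) gives peak 13: d1:13  d2:7  d3:7  d4:4  d5:0  d6:0  d7:0.
Shift E→5, F→6, H→4.
Schedule D@1, E@5, F@6, G@1, H@4: d1:5  d2:5  d3:5  d4:4  d5:5  d6:5  d7:2 — peak 5.
Total engineer-days = 31 over 7 days ⇒ peak ≥ ⌈31/7⌉ = 5, so 5 is optimal.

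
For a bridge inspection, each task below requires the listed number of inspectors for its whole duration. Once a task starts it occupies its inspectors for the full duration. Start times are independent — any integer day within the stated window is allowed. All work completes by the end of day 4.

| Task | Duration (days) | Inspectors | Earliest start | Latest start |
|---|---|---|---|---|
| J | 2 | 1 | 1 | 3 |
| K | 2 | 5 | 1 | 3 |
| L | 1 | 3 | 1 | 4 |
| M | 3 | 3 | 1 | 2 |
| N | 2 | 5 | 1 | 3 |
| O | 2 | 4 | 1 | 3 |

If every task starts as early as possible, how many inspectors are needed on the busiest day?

21

Early-start schedule: J@1, K@1, L@1, M@1, N@1, O@1.
Load per day: day 1: 21, day 2: 18, day 3: 3, day 4: 0.
Peak is 21.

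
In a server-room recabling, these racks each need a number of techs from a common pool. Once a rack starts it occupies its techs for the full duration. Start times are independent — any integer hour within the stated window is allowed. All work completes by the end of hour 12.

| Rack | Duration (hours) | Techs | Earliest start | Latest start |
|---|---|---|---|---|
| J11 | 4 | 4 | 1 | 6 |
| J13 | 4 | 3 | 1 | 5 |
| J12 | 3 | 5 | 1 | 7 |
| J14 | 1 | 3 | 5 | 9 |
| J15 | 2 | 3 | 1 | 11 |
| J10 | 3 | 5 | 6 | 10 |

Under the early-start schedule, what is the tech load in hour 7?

At early start, hour 7 has: J10.
Demand: 5 = 5.

5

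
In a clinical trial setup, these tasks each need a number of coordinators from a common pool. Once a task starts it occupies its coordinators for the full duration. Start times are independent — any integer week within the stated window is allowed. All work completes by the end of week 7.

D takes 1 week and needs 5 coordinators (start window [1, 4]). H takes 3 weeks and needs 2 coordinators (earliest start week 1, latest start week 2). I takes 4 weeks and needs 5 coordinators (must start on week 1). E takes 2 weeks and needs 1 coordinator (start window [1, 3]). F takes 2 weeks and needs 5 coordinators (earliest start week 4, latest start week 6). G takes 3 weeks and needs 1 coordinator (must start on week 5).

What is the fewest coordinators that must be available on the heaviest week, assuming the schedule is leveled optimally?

Early-start (D@1, H@1, I@1, E@1, F@4, G@5) gives peak 13: w1:13  w2:8  w3:7  w4:10  w5:6  w6:1  w7:1.
Shift H→2, E→2, F→5.
Schedule D@1, H@2, I@1, E@2, F@5, G@5: w1:10  w2:8  w3:8  w4:7  w5:6  w6:6  w7:1 — peak 10.

10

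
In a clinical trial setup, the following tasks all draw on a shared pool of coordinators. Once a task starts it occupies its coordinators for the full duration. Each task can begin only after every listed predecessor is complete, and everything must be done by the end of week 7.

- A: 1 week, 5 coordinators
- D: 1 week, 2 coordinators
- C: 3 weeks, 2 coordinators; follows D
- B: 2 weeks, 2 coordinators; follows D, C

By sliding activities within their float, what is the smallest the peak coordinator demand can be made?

5

Early-start (A@1, D@1, C@2, B@5) gives peak 7: w1:7  w2:2  w3:2  w4:2  w5:2  w6:2  w7:0.
Shift D→2, C→3, B→6.
Schedule A@1, D@2, C@3, B@6: w1:5  w2:2  w3:2  w4:2  w5:2  w6:2  w7:2 — peak 5.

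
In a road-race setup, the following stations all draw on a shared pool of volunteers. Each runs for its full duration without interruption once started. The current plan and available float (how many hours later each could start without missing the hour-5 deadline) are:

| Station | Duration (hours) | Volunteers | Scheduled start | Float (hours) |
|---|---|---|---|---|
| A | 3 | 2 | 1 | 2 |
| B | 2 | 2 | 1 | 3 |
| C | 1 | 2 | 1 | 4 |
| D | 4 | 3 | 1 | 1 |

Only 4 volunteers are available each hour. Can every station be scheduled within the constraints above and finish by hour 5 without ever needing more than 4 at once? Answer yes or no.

no

Total volunteer-hours = 24; over 5 hours the average is 24/5 > 4, so some hour must exceed 4.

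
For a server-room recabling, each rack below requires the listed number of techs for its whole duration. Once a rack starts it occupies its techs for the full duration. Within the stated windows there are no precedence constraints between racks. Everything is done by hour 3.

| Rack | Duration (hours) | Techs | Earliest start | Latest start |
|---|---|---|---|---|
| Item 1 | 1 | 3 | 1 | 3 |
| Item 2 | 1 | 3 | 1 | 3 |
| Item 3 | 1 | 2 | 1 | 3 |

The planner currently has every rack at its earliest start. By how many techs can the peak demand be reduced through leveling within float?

5

Early-start peak: h1:8  h2:0  h3:0 ⇒ 8.
Leveled (Item 1@1, Item 2@2, Item 3@3): h1:3  h2:3  h3:2 ⇒ 3.
Reduction 8 − 3 = 5.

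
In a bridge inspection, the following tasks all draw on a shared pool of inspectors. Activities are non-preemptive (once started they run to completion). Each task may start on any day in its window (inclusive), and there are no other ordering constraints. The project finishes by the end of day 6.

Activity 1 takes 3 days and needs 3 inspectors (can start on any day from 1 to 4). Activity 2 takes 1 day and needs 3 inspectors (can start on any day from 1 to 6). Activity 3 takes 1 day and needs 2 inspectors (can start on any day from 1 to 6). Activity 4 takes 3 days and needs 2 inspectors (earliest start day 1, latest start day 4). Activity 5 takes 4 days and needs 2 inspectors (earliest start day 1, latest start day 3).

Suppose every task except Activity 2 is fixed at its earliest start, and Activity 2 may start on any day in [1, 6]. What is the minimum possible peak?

Activity 2@1: d1:12  d2:7  d3:7  d4:2  d5:0  d6:0 → peak 12
Activity 2@2: d1:9  d2:10  d3:7  d4:2  d5:0  d6:0 → peak 10
Activity 2@3: d1:9  d2:7  d3:10  d4:2  d5:0  d6:0 → peak 10
Activity 2@4: d1:9  d2:7  d3:7  d4:5  d5:0  d6:0 → peak 9
Activity 2@5: d1:9  d2:7  d3:7  d4:2  d5:3  d6:0 → peak 9
Activity 2@6: d1:9  d2:7  d3:7  d4:2  d5:0  d6:3 → peak 9
Best is Activity 2@4, peak 9.

9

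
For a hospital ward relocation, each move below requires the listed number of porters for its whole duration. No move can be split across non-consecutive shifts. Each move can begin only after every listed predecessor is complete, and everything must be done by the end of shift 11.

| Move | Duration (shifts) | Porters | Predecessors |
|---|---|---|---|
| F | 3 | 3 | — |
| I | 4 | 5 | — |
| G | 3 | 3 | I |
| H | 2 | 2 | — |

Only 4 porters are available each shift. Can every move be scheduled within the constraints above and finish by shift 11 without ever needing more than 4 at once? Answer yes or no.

The minimum achievable peak is 5; 4 < 5, so no feasible schedule stays within the cap.

no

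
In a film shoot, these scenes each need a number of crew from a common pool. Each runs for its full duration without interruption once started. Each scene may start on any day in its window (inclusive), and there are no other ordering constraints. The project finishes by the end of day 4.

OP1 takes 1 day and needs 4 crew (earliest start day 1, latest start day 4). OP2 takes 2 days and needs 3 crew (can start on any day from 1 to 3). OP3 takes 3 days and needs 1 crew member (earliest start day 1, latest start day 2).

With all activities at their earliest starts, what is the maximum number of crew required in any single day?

Early-start schedule: OP1@1, OP2@1, OP3@1.
Load per day: day 1: 8, day 2: 4, day 3: 1, day 4: 0.
Peak is 8.

8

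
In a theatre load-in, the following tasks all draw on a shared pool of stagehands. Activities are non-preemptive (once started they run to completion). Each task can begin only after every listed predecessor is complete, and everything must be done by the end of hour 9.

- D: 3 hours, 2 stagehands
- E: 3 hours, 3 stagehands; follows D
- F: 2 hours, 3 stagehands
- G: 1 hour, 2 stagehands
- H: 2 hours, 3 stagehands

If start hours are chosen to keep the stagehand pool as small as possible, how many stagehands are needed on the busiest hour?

Early-start (D@1, E@4, F@1, G@1, H@1) gives peak 10: h1:10  h2:8  h3:2  h4:3  h5:3  h6:3  h7:0  h8:0  h9:0.
Shift G→3, H→7.
Schedule D@1, E@4, F@1, G@3, H@7: h1:5  h2:5  h3:4  h4:3  h5:3  h6:3  h7:3  h8:3  h9:0 — peak 5.

5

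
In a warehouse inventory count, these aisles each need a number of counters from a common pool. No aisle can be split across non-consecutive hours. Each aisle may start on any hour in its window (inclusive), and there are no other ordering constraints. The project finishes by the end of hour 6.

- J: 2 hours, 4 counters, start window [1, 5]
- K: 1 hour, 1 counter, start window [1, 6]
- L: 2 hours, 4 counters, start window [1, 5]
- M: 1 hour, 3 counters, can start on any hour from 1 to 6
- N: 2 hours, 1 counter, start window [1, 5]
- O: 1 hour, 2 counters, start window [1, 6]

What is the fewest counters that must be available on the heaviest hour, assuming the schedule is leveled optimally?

Early-start (J@1, K@1, L@1, M@1, N@1, O@1) gives peak 15: h1:15  h2:9  h3:0  h4:0  h5:0  h6:0.
Shift K→3, L→5, M→4, N→3, O→3.
Schedule J@1, K@3, L@5, M@4, N@3, O@3: h1:4  h2:4  h3:4  h4:4  h5:4  h6:4 — peak 4.
Total counter-hours = 24 over 6 hours ⇒ peak ≥ ⌈24/6⌉ = 4, so 4 is optimal.

4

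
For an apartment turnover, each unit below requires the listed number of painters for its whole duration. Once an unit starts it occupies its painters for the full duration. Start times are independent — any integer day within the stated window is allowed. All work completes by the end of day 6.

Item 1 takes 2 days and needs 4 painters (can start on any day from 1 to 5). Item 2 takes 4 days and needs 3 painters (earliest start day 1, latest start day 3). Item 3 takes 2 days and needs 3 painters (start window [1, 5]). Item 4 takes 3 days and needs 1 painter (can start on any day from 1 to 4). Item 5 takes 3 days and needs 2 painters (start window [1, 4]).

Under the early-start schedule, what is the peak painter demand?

13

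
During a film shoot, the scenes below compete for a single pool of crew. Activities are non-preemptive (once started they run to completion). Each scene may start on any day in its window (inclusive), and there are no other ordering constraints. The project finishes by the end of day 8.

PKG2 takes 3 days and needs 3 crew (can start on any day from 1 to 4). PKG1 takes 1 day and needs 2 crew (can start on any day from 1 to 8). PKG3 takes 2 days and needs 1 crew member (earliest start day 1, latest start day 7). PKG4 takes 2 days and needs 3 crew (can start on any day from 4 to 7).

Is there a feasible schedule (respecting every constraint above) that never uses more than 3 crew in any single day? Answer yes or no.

Schedule PKG2@1, PKG1@4, PKG3@4, PKG4@6: d1:3  d2:3  d3:3  d4:3  d5:1  d6:3  d7:3  d8:0 — peak 3 ≤ 3.

yes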